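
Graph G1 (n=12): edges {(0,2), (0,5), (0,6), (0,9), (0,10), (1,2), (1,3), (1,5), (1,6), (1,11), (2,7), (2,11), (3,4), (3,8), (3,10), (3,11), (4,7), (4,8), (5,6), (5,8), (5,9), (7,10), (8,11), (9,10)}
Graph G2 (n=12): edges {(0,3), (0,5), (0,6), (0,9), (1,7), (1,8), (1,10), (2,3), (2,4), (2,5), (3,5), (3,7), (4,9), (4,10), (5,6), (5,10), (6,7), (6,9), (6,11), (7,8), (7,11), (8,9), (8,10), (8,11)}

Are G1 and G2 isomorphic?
Yes, isomorphic

The graphs are isomorphic.
One valid mapping φ: V(G1) → V(G2): 0→8, 1→6, 2→9, 3→5, 4→2, 5→7, 6→11, 7→4, 8→3, 9→1, 10→10, 11→0

Verify φ preserves adjacency — for each edge of G1, its image is an edge of G2:
  (0,2) → (φ(0),φ(2)) = (8,9) ∈ E(G2) ✓
  (0,5) → (φ(0),φ(5)) = (7,8) ∈ E(G2) ✓
  (0,6) → (φ(0),φ(6)) = (8,11) ∈ E(G2) ✓
  (0,9) → (φ(0),φ(9)) = (1,8) ∈ E(G2) ✓
  (0,10) → (φ(0),φ(10)) = (8,10) ∈ E(G2) ✓
  (1,2) → (φ(1),φ(2)) = (6,9) ∈ E(G2) ✓
  (1,3) → (φ(1),φ(3)) = (5,6) ∈ E(G2) ✓
  (1,5) → (φ(1),φ(5)) = (6,7) ∈ E(G2) ✓
  (1,6) → (φ(1),φ(6)) = (6,11) ∈ E(G2) ✓
  (1,11) → (φ(1),φ(11)) = (0,6) ∈ E(G2) ✓
  (2,7) → (φ(2),φ(7)) = (4,9) ∈ E(G2) ✓
  (2,11) → (φ(2),φ(11)) = (0,9) ∈ E(G2) ✓
  (3,4) → (φ(3),φ(4)) = (2,5) ∈ E(G2) ✓
  (3,8) → (φ(3),φ(8)) = (3,5) ∈ E(G2) ✓
  (3,10) → (φ(3),φ(10)) = (5,10) ∈ E(G2) ✓
  (3,11) → (φ(3),φ(11)) = (0,5) ∈ E(G2) ✓
  (4,7) → (φ(4),φ(7)) = (2,4) ∈ E(G2) ✓
  (4,8) → (φ(4),φ(8)) = (2,3) ∈ E(G2) ✓
  (5,6) → (φ(5),φ(6)) = (7,11) ∈ E(G2) ✓
  (5,8) → (φ(5),φ(8)) = (3,7) ∈ E(G2) ✓
  (5,9) → (φ(5),φ(9)) = (1,7) ∈ E(G2) ✓
  (7,10) → (φ(7),φ(10)) = (4,10) ∈ E(G2) ✓
  (8,11) → (φ(8),φ(11)) = (0,3) ∈ E(G2) ✓
  (9,10) → (φ(9),φ(10)) = (1,10) ∈ E(G2) ✓
All 24 edges of G1 map to edges of G2, and |E(G1)| = |E(G2)| = 24, so φ is a bijection on edges as well as vertices. Hence G1 ≅ G2.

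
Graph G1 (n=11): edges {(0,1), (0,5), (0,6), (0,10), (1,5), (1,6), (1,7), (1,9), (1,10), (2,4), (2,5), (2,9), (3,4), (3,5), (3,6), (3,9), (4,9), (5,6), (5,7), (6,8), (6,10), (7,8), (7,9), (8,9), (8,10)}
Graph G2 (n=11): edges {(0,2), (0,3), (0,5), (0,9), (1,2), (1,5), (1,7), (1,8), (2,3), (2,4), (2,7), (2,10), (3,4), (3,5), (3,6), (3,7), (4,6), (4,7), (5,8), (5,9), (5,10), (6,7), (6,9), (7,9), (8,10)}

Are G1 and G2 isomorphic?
Yes, isomorphic

The graphs are isomorphic.
One valid mapping φ: V(G1) → V(G2): 0→4, 1→3, 2→10, 3→1, 4→8, 5→2, 6→7, 7→0, 8→9, 9→5, 10→6

Verify φ preserves adjacency — for each edge of G1, its image is an edge of G2:
  (0,1) → (φ(0),φ(1)) = (3,4) ∈ E(G2) ✓
  (0,5) → (φ(0),φ(5)) = (2,4) ∈ E(G2) ✓
  (0,6) → (φ(0),φ(6)) = (4,7) ∈ E(G2) ✓
  (0,10) → (φ(0),φ(10)) = (4,6) ∈ E(G2) ✓
  (1,5) → (φ(1),φ(5)) = (2,3) ∈ E(G2) ✓
  (1,6) → (φ(1),φ(6)) = (3,7) ∈ E(G2) ✓
  (1,7) → (φ(1),φ(7)) = (0,3) ∈ E(G2) ✓
  (1,9) → (φ(1),φ(9)) = (3,5) ∈ E(G2) ✓
  (1,10) → (φ(1),φ(10)) = (3,6) ∈ E(G2) ✓
  (2,4) → (φ(2),φ(4)) = (8,10) ∈ E(G2) ✓
  (2,5) → (φ(2),φ(5)) = (2,10) ∈ E(G2) ✓
  (2,9) → (φ(2),φ(9)) = (5,10) ∈ E(G2) ✓
  (3,4) → (φ(3),φ(4)) = (1,8) ∈ E(G2) ✓
  (3,5) → (φ(3),φ(5)) = (1,2) ∈ E(G2) ✓
  (3,6) → (φ(3),φ(6)) = (1,7) ∈ E(G2) ✓
  (3,9) → (φ(3),φ(9)) = (1,5) ∈ E(G2) ✓
  (4,9) → (φ(4),φ(9)) = (5,8) ∈ E(G2) ✓
  (5,6) → (φ(5),φ(6)) = (2,7) ∈ E(G2) ✓
  (5,7) → (φ(5),φ(7)) = (0,2) ∈ E(G2) ✓
  (6,8) → (φ(6),φ(8)) = (7,9) ∈ E(G2) ✓
  (6,10) → (φ(6),φ(10)) = (6,7) ∈ E(G2) ✓
  (7,8) → (φ(7),φ(8)) = (0,9) ∈ E(G2) ✓
  (7,9) → (φ(7),φ(9)) = (0,5) ∈ E(G2) ✓
  (8,9) → (φ(8),φ(9)) = (5,9) ∈ E(G2) ✓
  (8,10) → (φ(8),φ(10)) = (6,9) ∈ E(G2) ✓
All 25 edges of G1 map to edges of G2, and |E(G1)| = |E(G2)| = 25, so φ is a bijection on edges as well as vertices. Hence G1 ≅ G2.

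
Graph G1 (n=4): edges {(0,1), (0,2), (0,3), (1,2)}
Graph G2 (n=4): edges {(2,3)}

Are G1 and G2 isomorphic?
No, not isomorphic

The graphs are NOT isomorphic.

Connected components of G1: 1 component(s) with vertex sets [[0, 1, 2, 3]], sizes [4].
Connected components of G2: 3 component(s) with vertex sets [[0], [1], [2, 3]], sizes [1, 1, 2].
The number of connected components (and the multiset of component sizes) is an isomorphism invariant — an isomorphism maps each component of G1 bijectively onto a component of G2. Since G1 has 1 component(s) and G2 has 3, they cannot be isomorphic.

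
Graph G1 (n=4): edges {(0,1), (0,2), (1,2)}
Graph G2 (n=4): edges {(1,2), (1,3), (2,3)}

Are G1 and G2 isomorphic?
Yes, isomorphic

The graphs are isomorphic.
One valid mapping φ: V(G1) → V(G2): 0→2, 1→1, 2→3, 3→0

Verify φ preserves adjacency — for each edge of G1, its image is an edge of G2:
  (0,1) → (φ(0),φ(1)) = (1,2) ∈ E(G2) ✓
  (0,2) → (φ(0),φ(2)) = (2,3) ∈ E(G2) ✓
  (1,2) → (φ(1),φ(2)) = (1,3) ∈ E(G2) ✓
All 3 edges of G1 map to edges of G2, and |E(G1)| = |E(G2)| = 3, so φ is a bijection on edges as well as vertices. Hence G1 ≅ G2.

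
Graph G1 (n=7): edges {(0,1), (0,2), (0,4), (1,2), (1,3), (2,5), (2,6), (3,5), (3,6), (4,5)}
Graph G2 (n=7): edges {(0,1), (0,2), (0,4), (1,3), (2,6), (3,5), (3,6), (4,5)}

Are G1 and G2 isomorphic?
No, not isomorphic

The graphs are NOT isomorphic.

Counting edges: G1 has 10 edge(s); G2 has 8 edge(s).
Edge count is an isomorphism invariant (a bijection on vertices induces a bijection on edges), so differing edge counts rule out isomorphism.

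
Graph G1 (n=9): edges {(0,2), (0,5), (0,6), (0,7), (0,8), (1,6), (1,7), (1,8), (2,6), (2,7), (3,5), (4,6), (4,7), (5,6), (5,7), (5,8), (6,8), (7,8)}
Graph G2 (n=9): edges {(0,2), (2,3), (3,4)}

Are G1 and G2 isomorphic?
No, not isomorphic

The graphs are NOT isomorphic.

Connected components of G1: 1 component(s) with vertex sets [[0, 1, 2, 3, 4, 5, 6, 7, 8]], sizes [9].
Connected components of G2: 6 component(s) with vertex sets [[1], [5], [6], [7], [8], [0, 2, 3, 4]], sizes [1, 1, 1, 1, 1, 4].
The number of connected components (and the multiset of component sizes) is an isomorphism invariant — an isomorphism maps each component of G1 bijectively onto a component of G2. Since G1 has 1 component(s) and G2 has 6, they cannot be isomorphic.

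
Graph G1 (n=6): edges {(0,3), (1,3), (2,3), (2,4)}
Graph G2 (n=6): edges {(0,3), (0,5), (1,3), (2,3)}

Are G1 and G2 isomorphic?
Yes, isomorphic

The graphs are isomorphic.
One valid mapping φ: V(G1) → V(G2): 0→1, 1→2, 2→0, 3→3, 4→5, 5→4

Verify φ preserves adjacency — for each edge of G1, its image is an edge of G2:
  (0,3) → (φ(0),φ(3)) = (1,3) ∈ E(G2) ✓
  (1,3) → (φ(1),φ(3)) = (2,3) ∈ E(G2) ✓
  (2,3) → (φ(2),φ(3)) = (0,3) ∈ E(G2) ✓
  (2,4) → (φ(2),φ(4)) = (0,5) ∈ E(G2) ✓
All 4 edges of G1 map to edges of G2, and |E(G1)| = |E(G2)| = 4, so φ is a bijection on edges as well as vertices. Hence G1 ≅ G2.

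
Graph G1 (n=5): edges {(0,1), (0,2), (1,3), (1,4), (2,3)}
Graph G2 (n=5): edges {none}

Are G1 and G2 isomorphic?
No, not isomorphic

The graphs are NOT isomorphic.

Connected components of G1: 1 component(s) with vertex sets [[0, 1, 2, 3, 4]], sizes [5].
Connected components of G2: 5 component(s) with vertex sets [[0], [1], [2], [3], [4]], sizes [1, 1, 1, 1, 1].
The number of connected components (and the multiset of component sizes) is an isomorphism invariant — an isomorphism maps each component of G1 bijectively onto a component of G2. Since G1 has 1 component(s) and G2 has 5, they cannot be isomorphic.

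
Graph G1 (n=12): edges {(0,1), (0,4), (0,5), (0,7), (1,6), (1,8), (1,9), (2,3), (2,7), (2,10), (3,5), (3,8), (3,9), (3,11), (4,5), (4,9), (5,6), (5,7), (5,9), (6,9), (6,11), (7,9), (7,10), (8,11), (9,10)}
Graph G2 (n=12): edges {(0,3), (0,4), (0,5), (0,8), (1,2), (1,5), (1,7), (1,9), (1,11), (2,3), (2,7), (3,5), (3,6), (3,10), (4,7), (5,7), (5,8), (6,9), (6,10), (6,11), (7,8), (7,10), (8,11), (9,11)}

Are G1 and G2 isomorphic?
No, not isomorphic

The graphs are NOT isomorphic.

Degrees in G1: deg(0)=4, deg(1)=4, deg(2)=3, deg(3)=5, deg(4)=3, deg(5)=6, deg(6)=4, deg(7)=5, deg(8)=3, deg(9)=7, deg(10)=3, deg(11)=3.
Sorted degree sequence of G1: [7, 6, 5, 5, 4, 4, 4, 3, 3, 3, 3, 3].
Degrees in G2: deg(0)=4, deg(1)=5, deg(2)=3, deg(3)=5, deg(4)=2, deg(5)=5, deg(6)=4, deg(7)=6, deg(8)=4, deg(9)=3, deg(10)=3, deg(11)=4.
Sorted degree sequence of G2: [6, 5, 5, 5, 4, 4, 4, 4, 3, 3, 3, 2].
The (sorted) degree sequence is an isomorphism invariant, so since G1 and G2 have different degree sequences they cannot be isomorphic.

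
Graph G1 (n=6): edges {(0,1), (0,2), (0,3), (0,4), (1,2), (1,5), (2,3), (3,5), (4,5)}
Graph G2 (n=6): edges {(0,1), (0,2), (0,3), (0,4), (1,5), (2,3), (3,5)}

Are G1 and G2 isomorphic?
No, not isomorphic

The graphs are NOT isomorphic.

Counting edges: G1 has 9 edge(s); G2 has 7 edge(s).
Edge count is an isomorphism invariant (a bijection on vertices induces a bijection on edges), so differing edge counts rule out isomorphism.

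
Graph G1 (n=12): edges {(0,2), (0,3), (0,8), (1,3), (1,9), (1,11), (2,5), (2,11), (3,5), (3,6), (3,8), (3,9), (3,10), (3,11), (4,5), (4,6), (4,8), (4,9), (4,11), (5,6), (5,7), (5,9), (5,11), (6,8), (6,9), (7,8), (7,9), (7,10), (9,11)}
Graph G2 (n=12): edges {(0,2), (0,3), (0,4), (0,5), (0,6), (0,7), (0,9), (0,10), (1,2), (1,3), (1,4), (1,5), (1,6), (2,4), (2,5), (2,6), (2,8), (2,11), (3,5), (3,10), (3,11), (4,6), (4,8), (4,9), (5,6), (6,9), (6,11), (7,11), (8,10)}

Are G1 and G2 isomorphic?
Yes, isomorphic

The graphs are isomorphic.
One valid mapping φ: V(G1) → V(G2): 0→10, 1→9, 2→8, 3→0, 4→1, 5→2, 6→5, 7→11, 8→3, 9→6, 10→7, 11→4

Verify φ preserves adjacency — for each edge of G1, its image is an edge of G2:
  (0,2) → (φ(0),φ(2)) = (8,10) ∈ E(G2) ✓
  (0,3) → (φ(0),φ(3)) = (0,10) ∈ E(G2) ✓
  (0,8) → (φ(0),φ(8)) = (3,10) ∈ E(G2) ✓
  (1,3) → (φ(1),φ(3)) = (0,9) ∈ E(G2) ✓
  (1,9) → (φ(1),φ(9)) = (6,9) ∈ E(G2) ✓
  (1,11) → (φ(1),φ(11)) = (4,9) ∈ E(G2) ✓
  (2,5) → (φ(2),φ(5)) = (2,8) ∈ E(G2) ✓
  (2,11) → (φ(2),φ(11)) = (4,8) ∈ E(G2) ✓
  (3,5) → (φ(3),φ(5)) = (0,2) ∈ E(G2) ✓
  (3,6) → (φ(3),φ(6)) = (0,5) ∈ E(G2) ✓
  (3,8) → (φ(3),φ(8)) = (0,3) ∈ E(G2) ✓
  (3,9) → (φ(3),φ(9)) = (0,6) ∈ E(G2) ✓
  (3,10) → (φ(3),φ(10)) = (0,7) ∈ E(G2) ✓
  (3,11) → (φ(3),φ(11)) = (0,4) ∈ E(G2) ✓
  (4,5) → (φ(4),φ(5)) = (1,2) ∈ E(G2) ✓
  (4,6) → (φ(4),φ(6)) = (1,5) ∈ E(G2) ✓
  (4,8) → (φ(4),φ(8)) = (1,3) ∈ E(G2) ✓
  (4,9) → (φ(4),φ(9)) = (1,6) ∈ E(G2) ✓
  (4,11) → (φ(4),φ(11)) = (1,4) ∈ E(G2) ✓
  (5,6) → (φ(5),φ(6)) = (2,5) ∈ E(G2) ✓
  (5,7) → (φ(5),φ(7)) = (2,11) ∈ E(G2) ✓
  (5,9) → (φ(5),φ(9)) = (2,6) ∈ E(G2) ✓
  (5,11) → (φ(5),φ(11)) = (2,4) ∈ E(G2) ✓
  (6,8) → (φ(6),φ(8)) = (3,5) ∈ E(G2) ✓
  (6,9) → (φ(6),φ(9)) = (5,6) ∈ E(G2) ✓
  (7,8) → (φ(7),φ(8)) = (3,11) ∈ E(G2) ✓
  (7,9) → (φ(7),φ(9)) = (6,11) ∈ E(G2) ✓
  (7,10) → (φ(7),φ(10)) = (7,11) ∈ E(G2) ✓
  (9,11) → (φ(9),φ(11)) = (4,6) ∈ E(G2) ✓
All 29 edges of G1 map to edges of G2, and |E(G1)| = |E(G2)| = 29, so φ is a bijection on edges as well as vertices. Hence G1 ≅ G2.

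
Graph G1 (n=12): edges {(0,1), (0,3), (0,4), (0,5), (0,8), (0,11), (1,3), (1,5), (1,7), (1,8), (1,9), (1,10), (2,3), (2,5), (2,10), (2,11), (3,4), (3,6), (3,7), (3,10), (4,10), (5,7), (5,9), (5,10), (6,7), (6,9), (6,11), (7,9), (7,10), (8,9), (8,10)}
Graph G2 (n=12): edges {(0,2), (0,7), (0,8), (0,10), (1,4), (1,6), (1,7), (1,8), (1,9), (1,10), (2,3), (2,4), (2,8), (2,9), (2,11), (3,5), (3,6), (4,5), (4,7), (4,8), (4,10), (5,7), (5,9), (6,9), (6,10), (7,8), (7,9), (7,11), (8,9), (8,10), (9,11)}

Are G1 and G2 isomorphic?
Yes, isomorphic

The graphs are isomorphic.
One valid mapping φ: V(G1) → V(G2): 0→2, 1→8, 2→5, 3→9, 4→11, 5→4, 6→6, 7→1, 8→0, 9→10, 10→7, 11→3

Verify φ preserves adjacency — for each edge of G1, its image is an edge of G2:
  (0,1) → (φ(0),φ(1)) = (2,8) ∈ E(G2) ✓
  (0,3) → (φ(0),φ(3)) = (2,9) ∈ E(G2) ✓
  (0,4) → (φ(0),φ(4)) = (2,11) ∈ E(G2) ✓
  (0,5) → (φ(0),φ(5)) = (2,4) ∈ E(G2) ✓
  (0,8) → (φ(0),φ(8)) = (0,2) ∈ E(G2) ✓
  (0,11) → (φ(0),φ(11)) = (2,3) ∈ E(G2) ✓
  (1,3) → (φ(1),φ(3)) = (8,9) ∈ E(G2) ✓
  (1,5) → (φ(1),φ(5)) = (4,8) ∈ E(G2) ✓
  (1,7) → (φ(1),φ(7)) = (1,8) ∈ E(G2) ✓
  (1,8) → (φ(1),φ(8)) = (0,8) ∈ E(G2) ✓
  (1,9) → (φ(1),φ(9)) = (8,10) ∈ E(G2) ✓
  (1,10) → (φ(1),φ(10)) = (7,8) ∈ E(G2) ✓
  (2,3) → (φ(2),φ(3)) = (5,9) ∈ E(G2) ✓
  (2,5) → (φ(2),φ(5)) = (4,5) ∈ E(G2) ✓
  (2,10) → (φ(2),φ(10)) = (5,7) ∈ E(G2) ✓
  (2,11) → (φ(2),φ(11)) = (3,5) ∈ E(G2) ✓
  (3,4) → (φ(3),φ(4)) = (9,11) ∈ E(G2) ✓
  (3,6) → (φ(3),φ(6)) = (6,9) ∈ E(G2) ✓
  (3,7) → (φ(3),φ(7)) = (1,9) ∈ E(G2) ✓
  (3,10) → (φ(3),φ(10)) = (7,9) ∈ E(G2) ✓
  (4,10) → (φ(4),φ(10)) = (7,11) ∈ E(G2) ✓
  (5,7) → (φ(5),φ(7)) = (1,4) ∈ E(G2) ✓
  (5,9) → (φ(5),φ(9)) = (4,10) ∈ E(G2) ✓
  (5,10) → (φ(5),φ(10)) = (4,7) ∈ E(G2) ✓
  (6,7) → (φ(6),φ(7)) = (1,6) ∈ E(G2) ✓
  (6,9) → (φ(6),φ(9)) = (6,10) ∈ E(G2) ✓
  (6,11) → (φ(6),φ(11)) = (3,6) ∈ E(G2) ✓
  (7,9) → (φ(7),φ(9)) = (1,10) ∈ E(G2) ✓
  (7,10) → (φ(7),φ(10)) = (1,7) ∈ E(G2) ✓
  (8,9) → (φ(8),φ(9)) = (0,10) ∈ E(G2) ✓
  (8,10) → (φ(8),φ(10)) = (0,7) ∈ E(G2) ✓
All 31 edges of G1 map to edges of G2, and |E(G1)| = |E(G2)| = 31, so φ is a bijection on edges as well as vertices. Hence G1 ≅ G2.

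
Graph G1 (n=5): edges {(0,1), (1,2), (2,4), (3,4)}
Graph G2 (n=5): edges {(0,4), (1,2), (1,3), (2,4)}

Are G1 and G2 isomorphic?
Yes, isomorphic

The graphs are isomorphic.
One valid mapping φ: V(G1) → V(G2): 0→0, 1→4, 2→2, 3→3, 4→1

Verify φ preserves adjacency — for each edge of G1, its image is an edge of G2:
  (0,1) → (φ(0),φ(1)) = (0,4) ∈ E(G2) ✓
  (1,2) → (φ(1),φ(2)) = (2,4) ∈ E(G2) ✓
  (2,4) → (φ(2),φ(4)) = (1,2) ∈ E(G2) ✓
  (3,4) → (φ(3),φ(4)) = (1,3) ∈ E(G2) ✓
All 4 edges of G1 map to edges of G2, and |E(G1)| = |E(G2)| = 4, so φ is a bijection on edges as well as vertices. Hence G1 ≅ G2.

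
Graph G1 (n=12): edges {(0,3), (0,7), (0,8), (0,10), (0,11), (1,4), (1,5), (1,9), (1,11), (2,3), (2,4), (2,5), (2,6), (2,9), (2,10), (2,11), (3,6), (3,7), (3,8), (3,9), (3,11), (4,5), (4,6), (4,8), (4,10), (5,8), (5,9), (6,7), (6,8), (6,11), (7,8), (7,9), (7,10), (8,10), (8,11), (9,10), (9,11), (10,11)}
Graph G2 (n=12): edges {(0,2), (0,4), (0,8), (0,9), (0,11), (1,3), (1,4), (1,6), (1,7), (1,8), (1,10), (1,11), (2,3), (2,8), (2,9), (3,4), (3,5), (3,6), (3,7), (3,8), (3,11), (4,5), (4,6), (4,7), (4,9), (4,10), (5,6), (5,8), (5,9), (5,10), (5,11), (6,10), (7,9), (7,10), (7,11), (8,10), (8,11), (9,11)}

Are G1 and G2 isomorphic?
Yes, isomorphic

The graphs are isomorphic.
One valid mapping φ: V(G1) → V(G2): 0→6, 1→2, 2→11, 3→1, 4→9, 5→0, 6→7, 7→10, 8→4, 9→8, 10→5, 11→3

Verify φ preserves adjacency — for each edge of G1, its image is an edge of G2:
  (0,3) → (φ(0),φ(3)) = (1,6) ∈ E(G2) ✓
  (0,7) → (φ(0),φ(7)) = (6,10) ∈ E(G2) ✓
  (0,8) → (φ(0),φ(8)) = (4,6) ∈ E(G2) ✓
  (0,10) → (φ(0),φ(10)) = (5,6) ∈ E(G2) ✓
  (0,11) → (φ(0),φ(11)) = (3,6) ∈ E(G2) ✓
  (1,4) → (φ(1),φ(4)) = (2,9) ∈ E(G2) ✓
  (1,5) → (φ(1),φ(5)) = (0,2) ∈ E(G2) ✓
  (1,9) → (φ(1),φ(9)) = (2,8) ∈ E(G2) ✓
  (1,11) → (φ(1),φ(11)) = (2,3) ∈ E(G2) ✓
  (2,3) → (φ(2),φ(3)) = (1,11) ∈ E(G2) ✓
  (2,4) → (φ(2),φ(4)) = (9,11) ∈ E(G2) ✓
  (2,5) → (φ(2),φ(5)) = (0,11) ∈ E(G2) ✓
  (2,6) → (φ(2),φ(6)) = (7,11) ∈ E(G2) ✓
  (2,9) → (φ(2),φ(9)) = (8,11) ∈ E(G2) ✓
  (2,10) → (φ(2),φ(10)) = (5,11) ∈ E(G2) ✓
  (2,11) → (φ(2),φ(11)) = (3,11) ∈ E(G2) ✓
  (3,6) → (φ(3),φ(6)) = (1,7) ∈ E(G2) ✓
  (3,7) → (φ(3),φ(7)) = (1,10) ∈ E(G2) ✓
  (3,8) → (φ(3),φ(8)) = (1,4) ∈ E(G2) ✓
  (3,9) → (φ(3),φ(9)) = (1,8) ∈ E(G2) ✓
  (3,11) → (φ(3),φ(11)) = (1,3) ∈ E(G2) ✓
  (4,5) → (φ(4),φ(5)) = (0,9) ∈ E(G2) ✓
  (4,6) → (φ(4),φ(6)) = (7,9) ∈ E(G2) ✓
  (4,8) → (φ(4),φ(8)) = (4,9) ∈ E(G2) ✓
  (4,10) → (φ(4),φ(10)) = (5,9) ∈ E(G2) ✓
  (5,8) → (φ(5),φ(8)) = (0,4) ∈ E(G2) ✓
  (5,9) → (φ(5),φ(9)) = (0,8) ∈ E(G2) ✓
  (6,7) → (φ(6),φ(7)) = (7,10) ∈ E(G2) ✓
  (6,8) → (φ(6),φ(8)) = (4,7) ∈ E(G2) ✓
  (6,11) → (φ(6),φ(11)) = (3,7) ∈ E(G2) ✓
  (7,8) → (φ(7),φ(8)) = (4,10) ∈ E(G2) ✓
  (7,9) → (φ(7),φ(9)) = (8,10) ∈ E(G2) ✓
  (7,10) → (φ(7),φ(10)) = (5,10) ∈ E(G2) ✓
  (8,10) → (φ(8),φ(10)) = (4,5) ∈ E(G2) ✓
  (8,11) → (φ(8),φ(11)) = (3,4) ∈ E(G2) ✓
  (9,10) → (φ(9),φ(10)) = (5,8) ∈ E(G2) ✓
  (9,11) → (φ(9),φ(11)) = (3,8) ∈ E(G2) ✓
  (10,11) → (φ(10),φ(11)) = (3,5) ∈ E(G2) ✓
All 38 edges of G1 map to edges of G2, and |E(G1)| = |E(G2)| = 38, so φ is a bijection on edges as well as vertices. Hence G1 ≅ G2.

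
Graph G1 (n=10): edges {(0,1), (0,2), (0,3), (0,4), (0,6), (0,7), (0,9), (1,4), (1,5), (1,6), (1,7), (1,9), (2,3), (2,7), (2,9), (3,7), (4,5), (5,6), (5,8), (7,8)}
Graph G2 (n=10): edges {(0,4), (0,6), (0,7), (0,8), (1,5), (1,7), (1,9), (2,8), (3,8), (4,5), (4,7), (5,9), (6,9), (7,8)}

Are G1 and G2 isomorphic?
No, not isomorphic

The graphs are NOT isomorphic.

Degrees in G1: deg(0)=7, deg(1)=6, deg(2)=4, deg(3)=3, deg(4)=3, deg(5)=4, deg(6)=3, deg(7)=5, deg(8)=2, deg(9)=3.
Sorted degree sequence of G1: [7, 6, 5, 4, 4, 3, 3, 3, 3, 2].
Degrees in G2: deg(0)=4, deg(1)=3, deg(2)=1, deg(3)=1, deg(4)=3, deg(5)=3, deg(6)=2, deg(7)=4, deg(8)=4, deg(9)=3.
Sorted degree sequence of G2: [4, 4, 4, 3, 3, 3, 3, 2, 1, 1].
The (sorted) degree sequence is an isomorphism invariant, so since G1 and G2 have different degree sequences they cannot be isomorphic.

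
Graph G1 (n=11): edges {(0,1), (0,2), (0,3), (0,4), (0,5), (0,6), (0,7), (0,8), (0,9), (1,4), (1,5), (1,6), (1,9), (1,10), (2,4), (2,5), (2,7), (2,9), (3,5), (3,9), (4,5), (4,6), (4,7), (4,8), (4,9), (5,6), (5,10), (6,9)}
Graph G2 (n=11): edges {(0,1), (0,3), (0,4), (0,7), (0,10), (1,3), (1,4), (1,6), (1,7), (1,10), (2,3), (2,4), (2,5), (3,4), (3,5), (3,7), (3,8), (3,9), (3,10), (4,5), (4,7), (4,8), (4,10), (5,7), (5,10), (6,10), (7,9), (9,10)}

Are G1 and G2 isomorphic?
Yes, isomorphic

The graphs are isomorphic.
One valid mapping φ: V(G1) → V(G2): 0→3, 1→1, 2→5, 3→9, 4→4, 5→10, 6→0, 7→2, 8→8, 9→7, 10→6

Verify φ preserves adjacency — for each edge of G1, its image is an edge of G2:
  (0,1) → (φ(0),φ(1)) = (1,3) ∈ E(G2) ✓
  (0,2) → (φ(0),φ(2)) = (3,5) ∈ E(G2) ✓
  (0,3) → (φ(0),φ(3)) = (3,9) ∈ E(G2) ✓
  (0,4) → (φ(0),φ(4)) = (3,4) ∈ E(G2) ✓
  (0,5) → (φ(0),φ(5)) = (3,10) ∈ E(G2) ✓
  (0,6) → (φ(0),φ(6)) = (0,3) ∈ E(G2) ✓
  (0,7) → (φ(0),φ(7)) = (2,3) ∈ E(G2) ✓
  (0,8) → (φ(0),φ(8)) = (3,8) ∈ E(G2) ✓
  (0,9) → (φ(0),φ(9)) = (3,7) ∈ E(G2) ✓
  (1,4) → (φ(1),φ(4)) = (1,4) ∈ E(G2) ✓
  (1,5) → (φ(1),φ(5)) = (1,10) ∈ E(G2) ✓
  (1,6) → (φ(1),φ(6)) = (0,1) ∈ E(G2) ✓
  (1,9) → (φ(1),φ(9)) = (1,7) ∈ E(G2) ✓
  (1,10) → (φ(1),φ(10)) = (1,6) ∈ E(G2) ✓
  (2,4) → (φ(2),φ(4)) = (4,5) ∈ E(G2) ✓
  (2,5) → (φ(2),φ(5)) = (5,10) ∈ E(G2) ✓
  (2,7) → (φ(2),φ(7)) = (2,5) ∈ E(G2) ✓
  (2,9) → (φ(2),φ(9)) = (5,7) ∈ E(G2) ✓
  (3,5) → (φ(3),φ(5)) = (9,10) ∈ E(G2) ✓
  (3,9) → (φ(3),φ(9)) = (7,9) ∈ E(G2) ✓
  (4,5) → (φ(4),φ(5)) = (4,10) ∈ E(G2) ✓
  (4,6) → (φ(4),φ(6)) = (0,4) ∈ E(G2) ✓
  (4,7) → (φ(4),φ(7)) = (2,4) ∈ E(G2) ✓
  (4,8) → (φ(4),φ(8)) = (4,8) ∈ E(G2) ✓
  (4,9) → (φ(4),φ(9)) = (4,7) ∈ E(G2) ✓
  (5,6) → (φ(5),φ(6)) = (0,10) ∈ E(G2) ✓
  (5,10) → (φ(5),φ(10)) = (6,10) ∈ E(G2) ✓
  (6,9) → (φ(6),φ(9)) = (0,7) ∈ E(G2) ✓
All 28 edges of G1 map to edges of G2, and |E(G1)| = |E(G2)| = 28, so φ is a bijection on edges as well as vertices. Hence G1 ≅ G2.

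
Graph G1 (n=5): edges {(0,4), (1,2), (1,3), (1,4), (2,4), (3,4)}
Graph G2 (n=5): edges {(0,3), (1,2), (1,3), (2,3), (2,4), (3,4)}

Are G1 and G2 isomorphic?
Yes, isomorphic

The graphs are isomorphic.
One valid mapping φ: V(G1) → V(G2): 0→0, 1→2, 2→4, 3→1, 4→3

Verify φ preserves adjacency — for each edge of G1, its image is an edge of G2:
  (0,4) → (φ(0),φ(4)) = (0,3) ∈ E(G2) ✓
  (1,2) → (φ(1),φ(2)) = (2,4) ∈ E(G2) ✓
  (1,3) → (φ(1),φ(3)) = (1,2) ∈ E(G2) ✓
  (1,4) → (φ(1),φ(4)) = (2,3) ∈ E(G2) ✓
  (2,4) → (φ(2),φ(4)) = (3,4) ∈ E(G2) ✓
  (3,4) → (φ(3),φ(4)) = (1,3) ∈ E(G2) ✓
All 6 edges of G1 map to edges of G2, and |E(G1)| = |E(G2)| = 6, so φ is a bijection on edges as well as vertices. Hence G1 ≅ G2.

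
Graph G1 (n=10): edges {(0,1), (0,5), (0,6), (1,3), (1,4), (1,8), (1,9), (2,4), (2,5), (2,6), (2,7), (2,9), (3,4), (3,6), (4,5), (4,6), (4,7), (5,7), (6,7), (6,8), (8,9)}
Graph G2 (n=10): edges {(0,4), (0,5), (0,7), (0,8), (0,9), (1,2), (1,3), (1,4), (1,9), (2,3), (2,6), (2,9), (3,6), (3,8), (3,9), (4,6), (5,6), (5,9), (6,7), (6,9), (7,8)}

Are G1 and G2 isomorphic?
Yes, isomorphic

The graphs are isomorphic.
One valid mapping φ: V(G1) → V(G2): 0→4, 1→0, 2→3, 3→5, 4→9, 5→1, 6→6, 7→2, 8→7, 9→8

Verify φ preserves adjacency — for each edge of G1, its image is an edge of G2:
  (0,1) → (φ(0),φ(1)) = (0,4) ∈ E(G2) ✓
  (0,5) → (φ(0),φ(5)) = (1,4) ∈ E(G2) ✓
  (0,6) → (φ(0),φ(6)) = (4,6) ∈ E(G2) ✓
  (1,3) → (φ(1),φ(3)) = (0,5) ∈ E(G2) ✓
  (1,4) → (φ(1),φ(4)) = (0,9) ∈ E(G2) ✓
  (1,8) → (φ(1),φ(8)) = (0,7) ∈ E(G2) ✓
  (1,9) → (φ(1),φ(9)) = (0,8) ∈ E(G2) ✓
  (2,4) → (φ(2),φ(4)) = (3,9) ∈ E(G2) ✓
  (2,5) → (φ(2),φ(5)) = (1,3) ∈ E(G2) ✓
  (2,6) → (φ(2),φ(6)) = (3,6) ∈ E(G2) ✓
  (2,7) → (φ(2),φ(7)) = (2,3) ∈ E(G2) ✓
  (2,9) → (φ(2),φ(9)) = (3,8) ∈ E(G2) ✓
  (3,4) → (φ(3),φ(4)) = (5,9) ∈ E(G2) ✓
  (3,6) → (φ(3),φ(6)) = (5,6) ∈ E(G2) ✓
  (4,5) → (φ(4),φ(5)) = (1,9) ∈ E(G2) ✓
  (4,6) → (φ(4),φ(6)) = (6,9) ∈ E(G2) ✓
  (4,7) → (φ(4),φ(7)) = (2,9) ∈ E(G2) ✓
  (5,7) → (φ(5),φ(7)) = (1,2) ∈ E(G2) ✓
  (6,7) → (φ(6),φ(7)) = (2,6) ∈ E(G2) ✓
  (6,8) → (φ(6),φ(8)) = (6,7) ∈ E(G2) ✓
  (8,9) → (φ(8),φ(9)) = (7,8) ∈ E(G2) ✓
All 21 edges of G1 map to edges of G2, and |E(G1)| = |E(G2)| = 21, so φ is a bijection on edges as well as vertices. Hence G1 ≅ G2.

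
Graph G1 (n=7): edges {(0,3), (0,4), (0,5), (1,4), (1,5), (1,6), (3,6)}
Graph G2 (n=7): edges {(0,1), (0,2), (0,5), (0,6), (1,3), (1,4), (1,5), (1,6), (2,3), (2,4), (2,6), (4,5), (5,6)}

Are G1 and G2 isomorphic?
No, not isomorphic

The graphs are NOT isomorphic.

Counting triangles (3-cliques): G1 has 0, G2 has 6.
Triangle count is an isomorphism invariant, so differing triangle counts rule out isomorphism.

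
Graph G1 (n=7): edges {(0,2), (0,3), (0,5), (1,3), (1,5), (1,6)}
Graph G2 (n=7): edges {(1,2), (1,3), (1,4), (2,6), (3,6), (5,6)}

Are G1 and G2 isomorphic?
Yes, isomorphic

The graphs are isomorphic.
One valid mapping φ: V(G1) → V(G2): 0→1, 1→6, 2→4, 3→3, 4→0, 5→2, 6→5

Verify φ preserves adjacency — for each edge of G1, its image is an edge of G2:
  (0,2) → (φ(0),φ(2)) = (1,4) ∈ E(G2) ✓
  (0,3) → (φ(0),φ(3)) = (1,3) ∈ E(G2) ✓
  (0,5) → (φ(0),φ(5)) = (1,2) ∈ E(G2) ✓
  (1,3) → (φ(1),φ(3)) = (3,6) ∈ E(G2) ✓
  (1,5) → (φ(1),φ(5)) = (2,6) ∈ E(G2) ✓
  (1,6) → (φ(1),φ(6)) = (5,6) ∈ E(G2) ✓
All 6 edges of G1 map to edges of G2, and |E(G1)| = |E(G2)| = 6, so φ is a bijection on edges as well as vertices. Hence G1 ≅ G2.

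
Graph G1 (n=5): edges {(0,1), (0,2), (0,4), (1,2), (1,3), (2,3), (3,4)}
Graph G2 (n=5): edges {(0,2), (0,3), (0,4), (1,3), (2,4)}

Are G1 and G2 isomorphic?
No, not isomorphic

The graphs are NOT isomorphic.

Counting triangles (3-cliques): G1 has 2, G2 has 1.
Triangle count is an isomorphism invariant, so differing triangle counts rule out isomorphism.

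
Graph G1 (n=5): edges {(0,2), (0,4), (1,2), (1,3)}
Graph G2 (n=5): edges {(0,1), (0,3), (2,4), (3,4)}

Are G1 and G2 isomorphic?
Yes, isomorphic

The graphs are isomorphic.
One valid mapping φ: V(G1) → V(G2): 0→4, 1→0, 2→3, 3→1, 4→2

Verify φ preserves adjacency — for each edge of G1, its image is an edge of G2:
  (0,2) → (φ(0),φ(2)) = (3,4) ∈ E(G2) ✓
  (0,4) → (φ(0),φ(4)) = (2,4) ∈ E(G2) ✓
  (1,2) → (φ(1),φ(2)) = (0,3) ∈ E(G2) ✓
  (1,3) → (φ(1),φ(3)) = (0,1) ∈ E(G2) ✓
All 4 edges of G1 map to edges of G2, and |E(G1)| = |E(G2)| = 4, so φ is a bijection on edges as well as vertices. Hence G1 ≅ G2.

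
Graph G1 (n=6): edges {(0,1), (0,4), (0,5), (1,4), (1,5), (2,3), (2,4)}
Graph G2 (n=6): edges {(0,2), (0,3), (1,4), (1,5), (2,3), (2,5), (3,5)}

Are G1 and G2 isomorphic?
Yes, isomorphic

The graphs are isomorphic.
One valid mapping φ: V(G1) → V(G2): 0→2, 1→3, 2→1, 3→4, 4→5, 5→0

Verify φ preserves adjacency — for each edge of G1, its image is an edge of G2:
  (0,1) → (φ(0),φ(1)) = (2,3) ∈ E(G2) ✓
  (0,4) → (φ(0),φ(4)) = (2,5) ∈ E(G2) ✓
  (0,5) → (φ(0),φ(5)) = (0,2) ∈ E(G2) ✓
  (1,4) → (φ(1),φ(4)) = (3,5) ∈ E(G2) ✓
  (1,5) → (φ(1),φ(5)) = (0,3) ∈ E(G2) ✓
  (2,3) → (φ(2),φ(3)) = (1,4) ∈ E(G2) ✓
  (2,4) → (φ(2),φ(4)) = (1,5) ∈ E(G2) ✓
All 7 edges of G1 map to edges of G2, and |E(G1)| = |E(G2)| = 7, so φ is a bijection on edges as well as vertices. Hence G1 ≅ G2.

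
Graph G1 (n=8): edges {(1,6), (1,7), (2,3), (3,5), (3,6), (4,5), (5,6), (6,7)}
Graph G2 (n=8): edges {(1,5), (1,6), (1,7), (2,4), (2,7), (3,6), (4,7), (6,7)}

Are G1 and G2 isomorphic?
Yes, isomorphic

The graphs are isomorphic.
One valid mapping φ: V(G1) → V(G2): 0→0, 1→2, 2→5, 3→1, 4→3, 5→6, 6→7, 7→4

Verify φ preserves adjacency — for each edge of G1, its image is an edge of G2:
  (1,6) → (φ(1),φ(6)) = (2,7) ∈ E(G2) ✓
  (1,7) → (φ(1),φ(7)) = (2,4) ∈ E(G2) ✓
  (2,3) → (φ(2),φ(3)) = (1,5) ∈ E(G2) ✓
  (3,5) → (φ(3),φ(5)) = (1,6) ∈ E(G2) ✓
  (3,6) → (φ(3),φ(6)) = (1,7) ∈ E(G2) ✓
  (4,5) → (φ(4),φ(5)) = (3,6) ∈ E(G2) ✓
  (5,6) → (φ(5),φ(6)) = (6,7) ∈ E(G2) ✓
  (6,7) → (φ(6),φ(7)) = (4,7) ∈ E(G2) ✓
All 8 edges of G1 map to edges of G2, and |E(G1)| = |E(G2)| = 8, so φ is a bijection on edges as well as vertices. Hence G1 ≅ G2.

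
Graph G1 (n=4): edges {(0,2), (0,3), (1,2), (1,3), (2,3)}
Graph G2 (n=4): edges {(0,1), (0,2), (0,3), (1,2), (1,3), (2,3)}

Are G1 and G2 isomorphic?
No, not isomorphic

The graphs are NOT isomorphic.

Counting edges: G1 has 5 edge(s); G2 has 6 edge(s).
Edge count is an isomorphism invariant (a bijection on vertices induces a bijection on edges), so differing edge counts rule out isomorphism.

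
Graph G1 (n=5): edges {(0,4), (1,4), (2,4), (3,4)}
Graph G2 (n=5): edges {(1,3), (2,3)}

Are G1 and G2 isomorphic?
No, not isomorphic

The graphs are NOT isomorphic.

Connected components of G1: 1 component(s) with vertex sets [[0, 1, 2, 3, 4]], sizes [5].
Connected components of G2: 3 component(s) with vertex sets [[0], [4], [1, 2, 3]], sizes [1, 1, 3].
The number of connected components (and the multiset of component sizes) is an isomorphism invariant — an isomorphism maps each component of G1 bijectively onto a component of G2. Since G1 has 1 component(s) and G2 has 3, they cannot be isomorphic.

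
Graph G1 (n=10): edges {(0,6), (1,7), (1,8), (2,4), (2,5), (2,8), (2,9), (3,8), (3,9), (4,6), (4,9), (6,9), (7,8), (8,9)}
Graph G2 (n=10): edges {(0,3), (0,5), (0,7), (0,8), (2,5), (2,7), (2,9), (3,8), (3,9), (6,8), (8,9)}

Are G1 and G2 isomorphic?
No, not isomorphic

The graphs are NOT isomorphic.

Connected components of G1: 1 component(s) with vertex sets [[0, 1, 2, 3, 4, 5, 6, 7, 8, 9]], sizes [10].
Connected components of G2: 3 component(s) with vertex sets [[1], [4], [0, 2, 3, 5, 6, 7, 8, 9]], sizes [1, 1, 8].
The number of connected components (and the multiset of component sizes) is an isomorphism invariant — an isomorphism maps each component of G1 bijectively onto a component of G2. Since G1 has 1 component(s) and G2 has 3, they cannot be isomorphic.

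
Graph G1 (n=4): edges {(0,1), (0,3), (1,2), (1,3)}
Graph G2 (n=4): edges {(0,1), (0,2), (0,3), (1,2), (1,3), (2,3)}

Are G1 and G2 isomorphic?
No, not isomorphic

The graphs are NOT isomorphic.

Counting edges: G1 has 4 edge(s); G2 has 6 edge(s).
Edge count is an isomorphism invariant (a bijection on vertices induces a bijection on edges), so differing edge counts rule out isomorphism.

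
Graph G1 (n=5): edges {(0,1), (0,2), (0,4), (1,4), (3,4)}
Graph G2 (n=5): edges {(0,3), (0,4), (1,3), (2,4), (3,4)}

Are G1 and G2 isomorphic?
Yes, isomorphic

The graphs are isomorphic.
One valid mapping φ: V(G1) → V(G2): 0→3, 1→0, 2→1, 3→2, 4→4

Verify φ preserves adjacency — for each edge of G1, its image is an edge of G2:
  (0,1) → (φ(0),φ(1)) = (0,3) ∈ E(G2) ✓
  (0,2) → (φ(0),φ(2)) = (1,3) ∈ E(G2) ✓
  (0,4) → (φ(0),φ(4)) = (3,4) ∈ E(G2) ✓
  (1,4) → (φ(1),φ(4)) = (0,4) ∈ E(G2) ✓
  (3,4) → (φ(3),φ(4)) = (2,4) ∈ E(G2) ✓
All 5 edges of G1 map to edges of G2, and |E(G1)| = |E(G2)| = 5, so φ is a bijection on edges as well as vertices. Hence G1 ≅ G2.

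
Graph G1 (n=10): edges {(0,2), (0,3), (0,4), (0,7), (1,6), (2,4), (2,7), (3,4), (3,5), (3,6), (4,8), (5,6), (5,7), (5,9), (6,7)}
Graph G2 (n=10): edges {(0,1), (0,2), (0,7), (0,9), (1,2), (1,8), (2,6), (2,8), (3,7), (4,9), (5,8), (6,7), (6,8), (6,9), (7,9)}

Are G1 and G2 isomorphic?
Yes, isomorphic

The graphs are isomorphic.
One valid mapping φ: V(G1) → V(G2): 0→2, 1→4, 2→1, 3→6, 4→8, 5→7, 6→9, 7→0, 8→5, 9→3

Verify φ preserves adjacency — for each edge of G1, its image is an edge of G2:
  (0,2) → (φ(0),φ(2)) = (1,2) ∈ E(G2) ✓
  (0,3) → (φ(0),φ(3)) = (2,6) ∈ E(G2) ✓
  (0,4) → (φ(0),φ(4)) = (2,8) ∈ E(G2) ✓
  (0,7) → (φ(0),φ(7)) = (0,2) ∈ E(G2) ✓
  (1,6) → (φ(1),φ(6)) = (4,9) ∈ E(G2) ✓
  (2,4) → (φ(2),φ(4)) = (1,8) ∈ E(G2) ✓
  (2,7) → (φ(2),φ(7)) = (0,1) ∈ E(G2) ✓
  (3,4) → (φ(3),φ(4)) = (6,8) ∈ E(G2) ✓
  (3,5) → (φ(3),φ(5)) = (6,7) ∈ E(G2) ✓
  (3,6) → (φ(3),φ(6)) = (6,9) ∈ E(G2) ✓
  (4,8) → (φ(4),φ(8)) = (5,8) ∈ E(G2) ✓
  (5,6) → (φ(5),φ(6)) = (7,9) ∈ E(G2) ✓
  (5,7) → (φ(5),φ(7)) = (0,7) ∈ E(G2) ✓
  (5,9) → (φ(5),φ(9)) = (3,7) ∈ E(G2) ✓
  (6,7) → (φ(6),φ(7)) = (0,9) ∈ E(G2) ✓
All 15 edges of G1 map to edges of G2, and |E(G1)| = |E(G2)| = 15, so φ is a bijection on edges as well as vertices. Hence G1 ≅ G2.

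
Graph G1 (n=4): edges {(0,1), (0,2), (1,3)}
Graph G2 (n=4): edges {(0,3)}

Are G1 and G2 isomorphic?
No, not isomorphic

The graphs are NOT isomorphic.

Connected components of G1: 1 component(s) with vertex sets [[0, 1, 2, 3]], sizes [4].
Connected components of G2: 3 component(s) with vertex sets [[1], [2], [0, 3]], sizes [1, 1, 2].
The number of connected components (and the multiset of component sizes) is an isomorphism invariant — an isomorphism maps each component of G1 bijectively onto a component of G2. Since G1 has 1 component(s) and G2 has 3, they cannot be isomorphic.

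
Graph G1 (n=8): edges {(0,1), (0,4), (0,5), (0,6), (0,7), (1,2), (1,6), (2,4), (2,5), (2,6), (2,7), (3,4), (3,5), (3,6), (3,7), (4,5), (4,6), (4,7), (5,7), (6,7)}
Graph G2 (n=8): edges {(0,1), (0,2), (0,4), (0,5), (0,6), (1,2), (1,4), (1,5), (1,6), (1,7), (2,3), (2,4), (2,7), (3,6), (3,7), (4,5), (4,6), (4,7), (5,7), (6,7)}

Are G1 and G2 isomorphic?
Yes, isomorphic

The graphs are isomorphic.
One valid mapping φ: V(G1) → V(G2): 0→2, 1→3, 2→6, 3→5, 4→4, 5→0, 6→7, 7→1

Verify φ preserves adjacency — for each edge of G1, its image is an edge of G2:
  (0,1) → (φ(0),φ(1)) = (2,3) ∈ E(G2) ✓
  (0,4) → (φ(0),φ(4)) = (2,4) ∈ E(G2) ✓
  (0,5) → (φ(0),φ(5)) = (0,2) ∈ E(G2) ✓
  (0,6) → (φ(0),φ(6)) = (2,7) ∈ E(G2) ✓
  (0,7) → (φ(0),φ(7)) = (1,2) ∈ E(G2) ✓
  (1,2) → (φ(1),φ(2)) = (3,6) ∈ E(G2) ✓
  (1,6) → (φ(1),φ(6)) = (3,7) ∈ E(G2) ✓
  (2,4) → (φ(2),φ(4)) = (4,6) ∈ E(G2) ✓
  (2,5) → (φ(2),φ(5)) = (0,6) ∈ E(G2) ✓
  (2,6) → (φ(2),φ(6)) = (6,7) ∈ E(G2) ✓
  (2,7) → (φ(2),φ(7)) = (1,6) ∈ E(G2) ✓
  (3,4) → (φ(3),φ(4)) = (4,5) ∈ E(G2) ✓
  (3,5) → (φ(3),φ(5)) = (0,5) ∈ E(G2) ✓
  (3,6) → (φ(3),φ(6)) = (5,7) ∈ E(G2) ✓
  (3,7) → (φ(3),φ(7)) = (1,5) ∈ E(G2) ✓
  (4,5) → (φ(4),φ(5)) = (0,4) ∈ E(G2) ✓
  (4,6) → (φ(4),φ(6)) = (4,7) ∈ E(G2) ✓
  (4,7) → (φ(4),φ(7)) = (1,4) ∈ E(G2) ✓
  (5,7) → (φ(5),φ(7)) = (0,1) ∈ E(G2) ✓
  (6,7) → (φ(6),φ(7)) = (1,7) ∈ E(G2) ✓
All 20 edges of G1 map to edges of G2, and |E(G1)| = |E(G2)| = 20, so φ is a bijection on edges as well as vertices. Hence G1 ≅ G2.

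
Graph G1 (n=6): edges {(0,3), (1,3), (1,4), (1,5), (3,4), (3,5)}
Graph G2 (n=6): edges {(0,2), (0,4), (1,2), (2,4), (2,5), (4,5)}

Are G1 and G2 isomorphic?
Yes, isomorphic

The graphs are isomorphic.
One valid mapping φ: V(G1) → V(G2): 0→1, 1→4, 2→3, 3→2, 4→0, 5→5

Verify φ preserves adjacency — for each edge of G1, its image is an edge of G2:
  (0,3) → (φ(0),φ(3)) = (1,2) ∈ E(G2) ✓
  (1,3) → (φ(1),φ(3)) = (2,4) ∈ E(G2) ✓
  (1,4) → (φ(1),φ(4)) = (0,4) ∈ E(G2) ✓
  (1,5) → (φ(1),φ(5)) = (4,5) ∈ E(G2) ✓
  (3,4) → (φ(3),φ(4)) = (0,2) ∈ E(G2) ✓
  (3,5) → (φ(3),φ(5)) = (2,5) ∈ E(G2) ✓
All 6 edges of G1 map to edges of G2, and |E(G1)| = |E(G2)| = 6, so φ is a bijection on edges as well as vertices. Hence G1 ≅ G2.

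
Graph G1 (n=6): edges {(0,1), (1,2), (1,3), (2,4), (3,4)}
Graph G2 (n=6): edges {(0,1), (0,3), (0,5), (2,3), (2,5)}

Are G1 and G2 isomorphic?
Yes, isomorphic

The graphs are isomorphic.
One valid mapping φ: V(G1) → V(G2): 0→1, 1→0, 2→5, 3→3, 4→2, 5→4

Verify φ preserves adjacency — for each edge of G1, its image is an edge of G2:
  (0,1) → (φ(0),φ(1)) = (0,1) ∈ E(G2) ✓
  (1,2) → (φ(1),φ(2)) = (0,5) ∈ E(G2) ✓
  (1,3) → (φ(1),φ(3)) = (0,3) ∈ E(G2) ✓
  (2,4) → (φ(2),φ(4)) = (2,5) ∈ E(G2) ✓
  (3,4) → (φ(3),φ(4)) = (2,3) ∈ E(G2) ✓
All 5 edges of G1 map to edges of G2, and |E(G1)| = |E(G2)| = 5, so φ is a bijection on edges as well as vertices. Hence G1 ≅ G2.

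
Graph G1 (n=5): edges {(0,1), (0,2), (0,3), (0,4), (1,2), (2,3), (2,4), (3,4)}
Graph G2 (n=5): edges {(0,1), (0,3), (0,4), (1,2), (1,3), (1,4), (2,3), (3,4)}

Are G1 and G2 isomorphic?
Yes, isomorphic

The graphs are isomorphic.
One valid mapping φ: V(G1) → V(G2): 0→3, 1→2, 2→1, 3→4, 4→0

Verify φ preserves adjacency — for each edge of G1, its image is an edge of G2:
  (0,1) → (φ(0),φ(1)) = (2,3) ∈ E(G2) ✓
  (0,2) → (φ(0),φ(2)) = (1,3) ∈ E(G2) ✓
  (0,3) → (φ(0),φ(3)) = (3,4) ∈ E(G2) ✓
  (0,4) → (φ(0),φ(4)) = (0,3) ∈ E(G2) ✓
  (1,2) → (φ(1),φ(2)) = (1,2) ∈ E(G2) ✓
  (2,3) → (φ(2),φ(3)) = (1,4) ∈ E(G2) ✓
  (2,4) → (φ(2),φ(4)) = (0,1) ∈ E(G2) ✓
  (3,4) → (φ(3),φ(4)) = (0,4) ∈ E(G2) ✓
All 8 edges of G1 map to edges of G2, and |E(G1)| = |E(G2)| = 8, so φ is a bijection on edges as well as vertices. Hence G1 ≅ G2.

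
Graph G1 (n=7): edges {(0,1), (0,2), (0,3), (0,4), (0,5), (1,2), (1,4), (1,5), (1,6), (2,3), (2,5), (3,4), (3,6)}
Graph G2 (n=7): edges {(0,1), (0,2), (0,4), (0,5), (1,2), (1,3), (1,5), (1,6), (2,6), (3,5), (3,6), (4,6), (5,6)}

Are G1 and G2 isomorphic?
Yes, isomorphic

The graphs are isomorphic.
One valid mapping φ: V(G1) → V(G2): 0→1, 1→6, 2→5, 3→0, 4→2, 5→3, 6→4

Verify φ preserves adjacency — for each edge of G1, its image is an edge of G2:
  (0,1) → (φ(0),φ(1)) = (1,6) ∈ E(G2) ✓
  (0,2) → (φ(0),φ(2)) = (1,5) ∈ E(G2) ✓
  (0,3) → (φ(0),φ(3)) = (0,1) ∈ E(G2) ✓
  (0,4) → (φ(0),φ(4)) = (1,2) ∈ E(G2) ✓
  (0,5) → (φ(0),φ(5)) = (1,3) ∈ E(G2) ✓
  (1,2) → (φ(1),φ(2)) = (5,6) ∈ E(G2) ✓
  (1,4) → (φ(1),φ(4)) = (2,6) ∈ E(G2) ✓
  (1,5) → (φ(1),φ(5)) = (3,6) ∈ E(G2) ✓
  (1,6) → (φ(1),φ(6)) = (4,6) ∈ E(G2) ✓
  (2,3) → (φ(2),φ(3)) = (0,5) ∈ E(G2) ✓
  (2,5) → (φ(2),φ(5)) = (3,5) ∈ E(G2) ✓
  (3,4) → (φ(3),φ(4)) = (0,2) ∈ E(G2) ✓
  (3,6) → (φ(3),φ(6)) = (0,4) ∈ E(G2) ✓
All 13 edges of G1 map to edges of G2, and |E(G1)| = |E(G2)| = 13, so φ is a bijection on edges as well as vertices. Hence G1 ≅ G2.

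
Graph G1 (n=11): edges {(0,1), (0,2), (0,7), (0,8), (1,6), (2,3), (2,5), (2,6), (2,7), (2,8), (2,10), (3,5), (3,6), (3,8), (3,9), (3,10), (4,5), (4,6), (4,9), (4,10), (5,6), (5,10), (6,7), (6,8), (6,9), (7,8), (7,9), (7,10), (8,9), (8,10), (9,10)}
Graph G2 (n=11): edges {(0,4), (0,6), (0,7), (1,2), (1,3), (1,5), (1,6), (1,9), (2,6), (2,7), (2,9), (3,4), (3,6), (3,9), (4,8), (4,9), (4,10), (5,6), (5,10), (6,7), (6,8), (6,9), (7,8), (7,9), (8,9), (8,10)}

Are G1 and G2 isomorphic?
No, not isomorphic

The graphs are NOT isomorphic.

Degrees in G1: deg(0)=4, deg(1)=2, deg(2)=7, deg(3)=6, deg(4)=4, deg(5)=5, deg(6)=8, deg(7)=6, deg(8)=7, deg(9)=6, deg(10)=7.
Sorted degree sequence of G1: [8, 7, 7, 7, 6, 6, 6, 5, 4, 4, 2].
Degrees in G2: deg(0)=3, deg(1)=5, deg(2)=4, deg(3)=4, deg(4)=5, deg(5)=3, deg(6)=8, deg(7)=5, deg(8)=5, deg(9)=7, deg(10)=3.
Sorted degree sequence of G2: [8, 7, 5, 5, 5, 5, 4, 4, 3, 3, 3].
The (sorted) degree sequence is an isomorphism invariant, so since G1 and G2 have different degree sequences they cannot be isomorphic.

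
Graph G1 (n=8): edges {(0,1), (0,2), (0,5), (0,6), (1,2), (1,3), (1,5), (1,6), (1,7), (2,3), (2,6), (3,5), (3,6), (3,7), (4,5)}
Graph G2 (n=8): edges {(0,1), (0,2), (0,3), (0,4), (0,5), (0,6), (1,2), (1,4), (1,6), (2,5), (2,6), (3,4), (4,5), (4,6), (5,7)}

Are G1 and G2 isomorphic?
Yes, isomorphic

The graphs are isomorphic.
One valid mapping φ: V(G1) → V(G2): 0→2, 1→0, 2→6, 3→4, 4→7, 5→5, 6→1, 7→3

Verify φ preserves adjacency — for each edge of G1, its image is an edge of G2:
  (0,1) → (φ(0),φ(1)) = (0,2) ∈ E(G2) ✓
  (0,2) → (φ(0),φ(2)) = (2,6) ∈ E(G2) ✓
  (0,5) → (φ(0),φ(5)) = (2,5) ∈ E(G2) ✓
  (0,6) → (φ(0),φ(6)) = (1,2) ∈ E(G2) ✓
  (1,2) → (φ(1),φ(2)) = (0,6) ∈ E(G2) ✓
  (1,3) → (φ(1),φ(3)) = (0,4) ∈ E(G2) ✓
  (1,5) → (φ(1),φ(5)) = (0,5) ∈ E(G2) ✓
  (1,6) → (φ(1),φ(6)) = (0,1) ∈ E(G2) ✓
  (1,7) → (φ(1),φ(7)) = (0,3) ∈ E(G2) ✓
  (2,3) → (φ(2),φ(3)) = (4,6) ∈ E(G2) ✓
  (2,6) → (φ(2),φ(6)) = (1,6) ∈ E(G2) ✓
  (3,5) → (φ(3),φ(5)) = (4,5) ∈ E(G2) ✓
  (3,6) → (φ(3),φ(6)) = (1,4) ∈ E(G2) ✓
  (3,7) → (φ(3),φ(7)) = (3,4) ∈ E(G2) ✓
  (4,5) → (φ(4),φ(5)) = (5,7) ∈ E(G2) ✓
All 15 edges of G1 map to edges of G2, and |E(G1)| = |E(G2)| = 15, so φ is a bijection on edges as well as vertices. Hence G1 ≅ G2.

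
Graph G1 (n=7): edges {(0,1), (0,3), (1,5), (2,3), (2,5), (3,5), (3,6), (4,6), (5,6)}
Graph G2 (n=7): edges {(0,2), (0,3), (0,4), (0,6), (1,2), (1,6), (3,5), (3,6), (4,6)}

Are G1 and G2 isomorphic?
Yes, isomorphic

The graphs are isomorphic.
One valid mapping φ: V(G1) → V(G2): 0→2, 1→1, 2→4, 3→0, 4→5, 5→6, 6→3

Verify φ preserves adjacency — for each edge of G1, its image is an edge of G2:
  (0,1) → (φ(0),φ(1)) = (1,2) ∈ E(G2) ✓
  (0,3) → (φ(0),φ(3)) = (0,2) ∈ E(G2) ✓
  (1,5) → (φ(1),φ(5)) = (1,6) ∈ E(G2) ✓
  (2,3) → (φ(2),φ(3)) = (0,4) ∈ E(G2) ✓
  (2,5) → (φ(2),φ(5)) = (4,6) ∈ E(G2) ✓
  (3,5) → (φ(3),φ(5)) = (0,6) ∈ E(G2) ✓
  (3,6) → (φ(3),φ(6)) = (0,3) ∈ E(G2) ✓
  (4,6) → (φ(4),φ(6)) = (3,5) ∈ E(G2) ✓
  (5,6) → (φ(5),φ(6)) = (3,6) ∈ E(G2) ✓
All 9 edges of G1 map to edges of G2, and |E(G1)| = |E(G2)| = 9, so φ is a bijection on edges as well as vertices. Hence G1 ≅ G2.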